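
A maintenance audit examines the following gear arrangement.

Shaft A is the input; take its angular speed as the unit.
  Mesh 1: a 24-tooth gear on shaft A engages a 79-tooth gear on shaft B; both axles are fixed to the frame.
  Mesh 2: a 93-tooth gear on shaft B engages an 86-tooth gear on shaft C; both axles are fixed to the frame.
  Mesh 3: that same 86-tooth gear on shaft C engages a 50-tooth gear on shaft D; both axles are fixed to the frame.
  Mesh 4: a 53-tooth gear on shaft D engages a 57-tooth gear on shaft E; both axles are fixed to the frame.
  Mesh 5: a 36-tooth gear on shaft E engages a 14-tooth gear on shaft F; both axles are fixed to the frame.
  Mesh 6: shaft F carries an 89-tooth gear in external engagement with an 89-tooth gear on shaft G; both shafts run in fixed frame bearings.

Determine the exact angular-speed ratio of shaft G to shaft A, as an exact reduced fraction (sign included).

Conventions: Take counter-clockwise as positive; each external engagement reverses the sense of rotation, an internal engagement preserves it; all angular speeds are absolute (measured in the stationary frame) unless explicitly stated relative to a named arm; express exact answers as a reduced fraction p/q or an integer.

354888/262675

class = fixed-axis compound train [6 meshes; 6 ratios multiply, 6 sense flips]
mesh 1 [24T→79T]: running ratio 24/79, sense −
mesh 2 [93T→86T]: running ratio 1116/3397, sense +
mesh 3 [86T→50T]: running ratio 1116/1975, sense −
mesh 4 [53T→57T]: running ratio 19716/37525, sense +
mesh 5 [36T→14T]: running ratio 354888/262675, sense −
mesh 6 [89T→89T]: running ratio 354888/262675, sense +
ω_out/ω_in = 354888/262675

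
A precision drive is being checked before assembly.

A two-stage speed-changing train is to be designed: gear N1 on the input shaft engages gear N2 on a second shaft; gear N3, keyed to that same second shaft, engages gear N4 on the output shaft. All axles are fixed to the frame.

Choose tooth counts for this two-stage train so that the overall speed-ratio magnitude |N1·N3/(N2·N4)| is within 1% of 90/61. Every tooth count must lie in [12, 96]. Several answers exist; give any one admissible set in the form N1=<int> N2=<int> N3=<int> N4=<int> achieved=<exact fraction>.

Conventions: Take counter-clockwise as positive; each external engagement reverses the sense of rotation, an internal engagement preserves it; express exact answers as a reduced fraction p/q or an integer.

topology: fixed-axis compound train — 2 stages, target 90/61
target = 90/61 in lowest terms: an exact hit needs N1·N3 = k·90 and N2·N4 = k·61 for one integer k, every count in [12, 96]; additionally prefer no 1:1 stage (N1 ≠ N2, N3 ≠ N4)
k = 1…11: no 1:1-free in-range split of k·90 and k·61 into factor pairs; take k = 12
k = 12: N1·N3 = 1080 = 12·90, N2·N4 = 732 = 61·12
achieved = 12·90/(61·12) = 90/61; |achieved − target| = 0 ≤ 9/610 ✓

N1=12 N2=61 N3=90 N4=12 achieved=90/61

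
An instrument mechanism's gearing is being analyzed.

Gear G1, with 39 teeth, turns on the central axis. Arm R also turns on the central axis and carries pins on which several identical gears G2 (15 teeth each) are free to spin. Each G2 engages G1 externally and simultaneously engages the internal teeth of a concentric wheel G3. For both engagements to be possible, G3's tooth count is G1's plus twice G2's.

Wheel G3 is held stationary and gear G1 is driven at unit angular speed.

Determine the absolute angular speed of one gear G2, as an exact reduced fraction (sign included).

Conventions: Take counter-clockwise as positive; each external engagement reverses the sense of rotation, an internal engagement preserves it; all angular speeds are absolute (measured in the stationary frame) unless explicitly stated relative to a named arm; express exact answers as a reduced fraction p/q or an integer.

-13/10

recognized (axles ride arm R): planetary set, 39/15/69 teeth
ring teeth: 39 + 2·15 = 69
39(ω_sun−ω_arm) = −69(ω_ring−ω_arm),  ω_ring = 0, ω_sun = 1
39(1−ω_arm) = −69(0−ω_arm)  ⇒  108·ω_arm = 39  ⇒  ω_arm = 13/36
sun–planet mesh: 39·(1−13/36) = −15·(ω_p−ω_arm)  ⇒  ω_p−ω_arm = -299/180
ω_p = 13/36 − 299/180 = -13/10
exact speed ratio = -13/10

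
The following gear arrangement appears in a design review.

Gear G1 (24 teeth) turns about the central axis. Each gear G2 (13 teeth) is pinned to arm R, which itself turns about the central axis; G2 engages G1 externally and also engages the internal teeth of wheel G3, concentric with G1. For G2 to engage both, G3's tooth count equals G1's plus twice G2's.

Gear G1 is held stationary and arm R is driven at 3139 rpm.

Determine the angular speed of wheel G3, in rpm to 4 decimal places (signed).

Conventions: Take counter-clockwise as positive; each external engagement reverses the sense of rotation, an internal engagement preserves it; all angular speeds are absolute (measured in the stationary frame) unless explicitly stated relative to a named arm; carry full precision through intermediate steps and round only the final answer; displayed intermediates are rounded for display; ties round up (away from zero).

+4645.7200 rpm

planetary set (24T centre, 13T on arm, 50T internal) — Willis relation
normalise by the input: solve with ω_arm = 1, then scale by 3139 rpm
ring teeth: 24 + 2·13 = 50
24(ω_sun−ω_arm) = −50(ω_ring−ω_arm),  ω_sun = 0, ω_arm = 1
ω_ring = 1 − (24/50)(0−1) = 37/25
scale: ω_ring = 37/25 × 3139 rpm = +4645.7200 rpm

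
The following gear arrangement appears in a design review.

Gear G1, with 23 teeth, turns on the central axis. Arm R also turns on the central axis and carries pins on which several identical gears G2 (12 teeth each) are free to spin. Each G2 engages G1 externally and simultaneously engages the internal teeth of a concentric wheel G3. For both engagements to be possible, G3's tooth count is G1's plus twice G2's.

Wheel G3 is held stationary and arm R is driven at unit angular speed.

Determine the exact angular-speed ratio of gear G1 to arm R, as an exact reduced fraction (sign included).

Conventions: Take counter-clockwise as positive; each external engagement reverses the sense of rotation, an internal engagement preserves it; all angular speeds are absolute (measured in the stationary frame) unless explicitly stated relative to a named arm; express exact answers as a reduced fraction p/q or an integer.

70/23

class = planetary set [G3 = 23+2·12 = 47; Willis about the carrier]
ring teeth: 23 + 2·12 = 47
23(ω_sun−ω_arm) = −47(ω_ring−ω_arm),  ω_ring = 0, ω_arm = 1
ω_sun = 1 − (47/23)(0−1) = 70/23
ω_out/ω_in = 70/23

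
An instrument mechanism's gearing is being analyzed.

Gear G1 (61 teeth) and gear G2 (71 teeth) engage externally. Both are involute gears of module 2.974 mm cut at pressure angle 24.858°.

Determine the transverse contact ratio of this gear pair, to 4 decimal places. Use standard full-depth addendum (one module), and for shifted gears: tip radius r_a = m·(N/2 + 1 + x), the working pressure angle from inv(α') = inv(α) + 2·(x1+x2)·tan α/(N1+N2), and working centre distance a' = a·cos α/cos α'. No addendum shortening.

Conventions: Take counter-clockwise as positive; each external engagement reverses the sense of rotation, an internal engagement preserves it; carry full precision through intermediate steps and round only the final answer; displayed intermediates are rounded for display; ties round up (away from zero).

1.5676

recognized (one external pair, fixed centres): single-mesh tooth geometry, m = 2.974, N1 = 61, N2 = 71
base radii: r_b1 = 82.303215, r_b2 = 95.795545
tip radii: r_a1 = 93.681000, r_a2 = 108.551000
no profile shift: α' = α, a' = a
action lengths: √(r_a1²−r_b1²) = 44.747186, √(r_a2²−r_b2²) = 51.054218
base pitch p_b = π·m·cos α = 8.477481
CR = (44.747186 + 51.054218 − 196.284000·sin 24.85800°)/8.477481 = 1.567605
contact ratio ≈ 1.5676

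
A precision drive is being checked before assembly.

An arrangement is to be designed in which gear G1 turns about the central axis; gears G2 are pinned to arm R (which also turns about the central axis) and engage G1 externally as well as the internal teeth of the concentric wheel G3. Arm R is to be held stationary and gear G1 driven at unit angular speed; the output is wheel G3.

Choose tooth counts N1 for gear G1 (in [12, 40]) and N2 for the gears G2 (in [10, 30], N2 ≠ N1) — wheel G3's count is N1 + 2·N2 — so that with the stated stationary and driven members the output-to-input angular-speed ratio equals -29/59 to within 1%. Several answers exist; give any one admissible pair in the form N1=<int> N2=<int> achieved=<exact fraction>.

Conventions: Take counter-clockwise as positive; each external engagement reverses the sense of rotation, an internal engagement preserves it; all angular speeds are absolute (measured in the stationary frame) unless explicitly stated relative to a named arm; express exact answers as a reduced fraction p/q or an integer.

planetary set to be sized for -29/59 (Willis relation)
Willis with ω_arm = 0: ω_ring/ω_sun = −N1/N3; set equal to -29/59  ⇒  N3/N1 = −1/(-29/59) = 59/29
N3 = N1 + 2·N2  ⇒  N2/N1 = (N3/N1 − 1)/2 = (59/29 − 1)/2 = 15/29
smallest multiple with N1 ≥ 12 and N2 ≥ 10: k = 1  ⇒  N1 = 1·29 = 29, N2 = 1·15 = 15 (N1 ≤ 40, N2 ≤ 30, N2 ≠ N1 ✓), N3 = 29 + 2·15 = 59
check: −N1/N3 with N1 = 29, N3 = 59 gives -29/59; |achieved − target| = 0 ≤ 29/5900 ✓

N1=29 N2=15 achieved=-29/59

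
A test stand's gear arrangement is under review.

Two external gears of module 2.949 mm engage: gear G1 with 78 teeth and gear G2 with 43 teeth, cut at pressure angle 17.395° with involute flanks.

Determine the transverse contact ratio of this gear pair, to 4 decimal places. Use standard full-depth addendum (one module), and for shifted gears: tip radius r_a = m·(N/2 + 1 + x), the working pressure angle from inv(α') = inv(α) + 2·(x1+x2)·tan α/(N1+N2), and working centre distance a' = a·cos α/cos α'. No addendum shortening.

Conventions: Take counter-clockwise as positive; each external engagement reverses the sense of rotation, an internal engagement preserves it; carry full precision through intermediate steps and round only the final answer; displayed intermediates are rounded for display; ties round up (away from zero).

1.9382

recognized (one external pair, fixed centres): single-mesh tooth geometry, m = 2.949, N1 = 78, N2 = 43
base radii: r_b1 = 109.751135, r_b2 = 60.503831
tip radii: r_a1 = 117.960000, r_a2 = 66.352500
no profile shift: α' = α, a' = a
action lengths: √(r_a1²−r_b1²) = 43.234823, √(r_a2²−r_b2²) = 27.238588
base pitch p_b = π·m·cos α = 8.840855
CR = (43.234823 + 27.238588 − 178.414500·sin 17.39500°)/8.840855 = 1.938167
contact ratio ≈ 1.9382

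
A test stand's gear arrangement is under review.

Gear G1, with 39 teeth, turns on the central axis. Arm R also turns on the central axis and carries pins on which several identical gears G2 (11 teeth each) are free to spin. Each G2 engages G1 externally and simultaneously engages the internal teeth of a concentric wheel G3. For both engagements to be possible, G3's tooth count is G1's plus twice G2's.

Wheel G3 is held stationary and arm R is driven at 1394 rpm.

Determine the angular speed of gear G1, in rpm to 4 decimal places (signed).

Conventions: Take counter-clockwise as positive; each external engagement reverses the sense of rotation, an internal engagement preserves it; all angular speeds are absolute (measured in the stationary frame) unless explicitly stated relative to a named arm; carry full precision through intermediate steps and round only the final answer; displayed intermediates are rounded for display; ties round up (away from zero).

+3574.3590 rpm

planetary set (39T centre, 11T on arm, 61T internal) — Willis relation
normalise by the input: solve with ω_arm = 1, then scale by 1394 rpm
ring teeth: 39 + 2·11 = 61
39(ω_sun−ω_arm) = −61(ω_ring−ω_arm),  ω_ring = 0, ω_arm = 1
ω_sun = 1 − (61/39)(0−1) = 100/39
scale: ω_sun = 100/39 × 1394 rpm = +3574.3590 rpm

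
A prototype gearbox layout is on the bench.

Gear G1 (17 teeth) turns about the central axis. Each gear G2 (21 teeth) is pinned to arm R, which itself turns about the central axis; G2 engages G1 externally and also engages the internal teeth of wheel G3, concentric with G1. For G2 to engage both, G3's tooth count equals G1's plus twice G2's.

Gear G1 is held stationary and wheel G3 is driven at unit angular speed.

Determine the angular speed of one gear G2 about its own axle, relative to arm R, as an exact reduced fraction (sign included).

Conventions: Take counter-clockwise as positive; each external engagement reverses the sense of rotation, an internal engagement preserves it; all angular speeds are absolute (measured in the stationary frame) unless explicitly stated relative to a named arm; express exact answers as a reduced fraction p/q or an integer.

topology: planetary set — G1 17T / G2 21T / G3 59T, arm = carrier (Willis)
ring teeth: 17 + 2·21 = 59
17(ω_sun−ω_arm) = −59(ω_ring−ω_arm),  ω_sun = 0, ω_ring = 1
17(0−ω_arm) = −59(1−ω_arm)  ⇒  76·ω_arm = 59  ⇒  ω_arm = 59/76
sun–planet mesh: 17·(0−59/76) = −21·(ω_p−ω_arm)  ⇒  ω_p−ω_arm = 1003/1596
exact speed ratio = 1003/1596

1003/1596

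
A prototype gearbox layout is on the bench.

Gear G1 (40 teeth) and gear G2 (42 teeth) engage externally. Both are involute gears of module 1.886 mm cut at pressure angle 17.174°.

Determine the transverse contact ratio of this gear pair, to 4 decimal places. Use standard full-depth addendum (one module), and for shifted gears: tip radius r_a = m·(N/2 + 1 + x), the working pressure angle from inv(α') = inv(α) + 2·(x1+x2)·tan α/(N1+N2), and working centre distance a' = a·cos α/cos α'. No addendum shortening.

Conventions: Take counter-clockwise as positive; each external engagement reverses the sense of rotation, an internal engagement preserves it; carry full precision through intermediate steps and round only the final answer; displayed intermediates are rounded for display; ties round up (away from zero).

class = single-mesh tooth geometry [involute pair 40T × 42T, m = 1.886]
base radii: r_b1 = 36.038158, r_b2 = 37.840066
tip radii: r_a1 = 39.606000, r_a2 = 41.492000
no profile shift: α' = α, a' = a
action lengths: √(r_a1²−r_b1²) = 16.428220, √(r_a2²−r_b2²) = 17.021031
base pitch p_b = π·m·cos α = 5.660861
CR = (16.428220 + 17.021031 − 77.326000·sin 17.17400°)/5.660861 = 1.875484
contact ratio ≈ 1.8755

1.8755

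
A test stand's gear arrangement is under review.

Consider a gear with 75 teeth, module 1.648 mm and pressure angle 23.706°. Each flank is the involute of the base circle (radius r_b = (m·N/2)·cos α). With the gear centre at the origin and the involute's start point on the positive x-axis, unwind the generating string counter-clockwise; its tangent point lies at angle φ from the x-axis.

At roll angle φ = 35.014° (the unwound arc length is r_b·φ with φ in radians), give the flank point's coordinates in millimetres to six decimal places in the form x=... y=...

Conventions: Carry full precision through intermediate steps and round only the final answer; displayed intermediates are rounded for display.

class = single-mesh tooth geometry [base-circle involute, m = 1.648, 75T]
pitch radius r_p = m·N/2 = 1.648·75/2 = 61.800000
base radius r_b = r_p·cos α = 61.800000·cos 23.706° = 56.585347
roll angle φ = 35.014° = 0.61110958 rad
x = r_b·(cos φ + φ·sin φ) = 66.185177
y = r_b·(sin φ − φ·cos φ) = 4.146041

x=66.185177 y=4.146041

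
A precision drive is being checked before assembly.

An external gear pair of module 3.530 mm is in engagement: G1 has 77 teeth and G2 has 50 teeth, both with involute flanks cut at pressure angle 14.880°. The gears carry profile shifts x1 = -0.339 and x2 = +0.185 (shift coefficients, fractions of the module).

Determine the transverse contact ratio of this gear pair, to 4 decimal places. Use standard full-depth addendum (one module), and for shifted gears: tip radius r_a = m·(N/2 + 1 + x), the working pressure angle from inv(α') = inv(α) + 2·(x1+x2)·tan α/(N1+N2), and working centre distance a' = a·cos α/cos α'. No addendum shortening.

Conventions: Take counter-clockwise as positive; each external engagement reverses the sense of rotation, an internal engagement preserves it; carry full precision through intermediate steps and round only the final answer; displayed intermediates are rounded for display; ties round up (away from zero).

recognized (one external pair, fixed centres): single-mesh tooth geometry, m = 3.530, N1 = 77, N2 = 50
base radii: r_b1 = 131.347531, r_b2 = 85.290605
tip radii: r_a1 = 138.238330, r_a2 = 92.433050
inv(α') = inv(14.880°) + 2·(-0.339+0.185)·tan α/(77+50) = 0.00535630  ⇒  α' = 14.33657°
a' = a·cos α / cos α' = 224.1550·cos 14.880°/cos 14.33657° = 223.601562
action lengths: √(r_a1²−r_b1²) = 43.100602, √(r_a2²−r_b2²) = 35.628380
base pitch p_b = π·m·cos α = 10.717933
CR = (43.100602 + 35.628380 − 223.601562·sin 14.33657°)/10.717933 = 2.179649
contact ratio ≈ 2.1796

2.1796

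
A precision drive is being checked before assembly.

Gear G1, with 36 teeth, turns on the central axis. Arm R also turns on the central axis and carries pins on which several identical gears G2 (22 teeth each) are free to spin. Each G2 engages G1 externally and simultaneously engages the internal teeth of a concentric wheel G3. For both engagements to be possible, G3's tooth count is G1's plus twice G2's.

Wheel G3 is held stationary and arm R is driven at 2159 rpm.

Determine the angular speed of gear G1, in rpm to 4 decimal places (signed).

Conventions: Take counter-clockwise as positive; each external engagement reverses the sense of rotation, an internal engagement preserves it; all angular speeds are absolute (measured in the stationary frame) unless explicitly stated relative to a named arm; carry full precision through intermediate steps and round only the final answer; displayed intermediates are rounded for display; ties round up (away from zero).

+6956.7778 rpm

class = planetary set [G3 = 36+2·22 = 80; Willis about the carrier]
normalise by the input: solve with ω_arm = 1, then scale by 2159 rpm
ring teeth: 36 + 2·22 = 80
36(ω_sun−ω_arm) = −80(ω_ring−ω_arm),  ω_ring = 0, ω_arm = 1
ω_sun = 1 − (80/36)(0−1) = 29/9
scale: ω_sun = 29/9 × 2159 rpm = +6956.7778 rpm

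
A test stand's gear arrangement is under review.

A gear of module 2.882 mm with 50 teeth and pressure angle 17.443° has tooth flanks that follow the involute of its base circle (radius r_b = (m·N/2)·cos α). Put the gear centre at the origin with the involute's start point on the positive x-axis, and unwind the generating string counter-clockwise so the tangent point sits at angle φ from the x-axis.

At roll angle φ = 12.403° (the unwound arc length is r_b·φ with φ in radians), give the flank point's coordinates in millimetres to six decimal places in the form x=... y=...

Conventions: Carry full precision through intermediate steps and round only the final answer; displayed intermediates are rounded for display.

x=70.328534 y=0.231336

recognized (one wheel, involute flank): single-mesh tooth geometry, m = 2.882, N = 50
pitch radius r_p = m·N/2 = 2.882·50/2 = 72.050000
base radius r_b = r_p·cos α = 72.050000·cos 17.443° = 68.736826
roll angle φ = 12.403° = 0.21647319 rad
x = r_b·(cos φ + φ·sin φ) = 70.328534
y = r_b·(sin φ − φ·cos φ) = 0.231336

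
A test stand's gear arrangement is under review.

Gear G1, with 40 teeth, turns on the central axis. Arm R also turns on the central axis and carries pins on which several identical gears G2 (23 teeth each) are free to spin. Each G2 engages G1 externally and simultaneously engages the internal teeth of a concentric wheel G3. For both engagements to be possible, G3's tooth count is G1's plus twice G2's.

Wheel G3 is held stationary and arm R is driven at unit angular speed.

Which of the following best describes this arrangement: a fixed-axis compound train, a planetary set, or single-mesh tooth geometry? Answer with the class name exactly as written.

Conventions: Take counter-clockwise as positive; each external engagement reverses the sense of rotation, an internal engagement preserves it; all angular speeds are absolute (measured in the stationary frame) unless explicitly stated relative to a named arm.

class = planetary set [G3 = 40+2·23 = 86; Willis about the carrier]
classification: planetary set

planetary set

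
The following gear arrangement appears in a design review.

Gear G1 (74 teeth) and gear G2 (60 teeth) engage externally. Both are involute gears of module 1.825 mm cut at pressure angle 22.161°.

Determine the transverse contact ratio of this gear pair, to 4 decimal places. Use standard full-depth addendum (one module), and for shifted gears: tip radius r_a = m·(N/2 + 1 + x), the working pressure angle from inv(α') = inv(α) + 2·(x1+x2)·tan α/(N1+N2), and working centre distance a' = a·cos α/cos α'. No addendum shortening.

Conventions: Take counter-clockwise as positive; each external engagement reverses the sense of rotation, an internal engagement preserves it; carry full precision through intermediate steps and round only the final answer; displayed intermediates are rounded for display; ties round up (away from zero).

class = single-mesh tooth geometry [involute pair 74T × 60T, m = 1.825]
base radii: r_b1 = 62.536763, r_b2 = 50.705484
tip radii: r_a1 = 69.350000, r_a2 = 56.575000
no profile shift: α' = α, a' = a
action lengths: √(r_a1²−r_b1²) = 29.976253, √(r_a2²−r_b2²) = 25.093516
base pitch p_b = π·m·cos α = 5.309866
CR = (29.976253 + 25.093516 − 122.275000·sin 22.16100°)/5.309866 = 1.684856
contact ratio ≈ 1.6849

1.6849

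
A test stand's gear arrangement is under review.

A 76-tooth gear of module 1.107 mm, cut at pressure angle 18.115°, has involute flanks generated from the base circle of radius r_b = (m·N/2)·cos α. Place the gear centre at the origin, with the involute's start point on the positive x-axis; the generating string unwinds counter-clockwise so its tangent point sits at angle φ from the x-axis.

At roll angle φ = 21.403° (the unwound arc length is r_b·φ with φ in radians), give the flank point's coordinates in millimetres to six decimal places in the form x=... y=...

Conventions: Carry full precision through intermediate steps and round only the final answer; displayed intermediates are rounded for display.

x=42.673917 y=0.685040

single-mesh involute tooth geometry (76T wheel at module 1.107)
pitch radius r_p = m·N/2 = 1.107·76/2 = 42.066000
base radius r_b = r_p·cos α = 42.066000·cos 18.115° = 39.980972
roll angle φ = 21.403° = 0.37355282 rad
x = r_b·(cos φ + φ·sin φ) = 42.673917
y = r_b·(sin φ − φ·cos φ) = 0.685040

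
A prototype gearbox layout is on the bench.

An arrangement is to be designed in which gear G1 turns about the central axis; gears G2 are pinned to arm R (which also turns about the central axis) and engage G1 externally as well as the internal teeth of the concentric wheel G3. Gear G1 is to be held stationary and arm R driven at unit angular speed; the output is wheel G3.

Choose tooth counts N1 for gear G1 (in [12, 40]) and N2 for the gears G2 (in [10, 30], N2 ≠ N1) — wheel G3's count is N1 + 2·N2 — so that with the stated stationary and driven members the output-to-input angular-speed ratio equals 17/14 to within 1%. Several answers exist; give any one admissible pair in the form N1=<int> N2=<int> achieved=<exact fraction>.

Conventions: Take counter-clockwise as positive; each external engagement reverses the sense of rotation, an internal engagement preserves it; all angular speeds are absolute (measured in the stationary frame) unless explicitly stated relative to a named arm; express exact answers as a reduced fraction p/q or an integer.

design class (target 17/14): planetary set
Willis with ω_sun = 0: ω_ring/ω_arm = (N1+N3)/N3; set equal to 17/14  ⇒  N3/N1 = 1/(17/14 − 1) = 14/3
N3 = N1 + 2·N2  ⇒  N2/N1 = (N3/N1 − 1)/2 = (14/3 − 1)/2 = 11/6
smallest multiple with N1 ≥ 12 and N2 ≥ 10: k = 2  ⇒  N1 = 2·6 = 12, N2 = 2·11 = 22 (N1 ≤ 40, N2 ≤ 30, N2 ≠ N1 ✓), N3 = 12 + 2·22 = 56
check: (N1+N3)/N3 with N1 = 12, N3 = 56 gives 17/14; |achieved − target| = 0 ≤ 17/1400 ✓

N1=12 N2=22 achieved=17/14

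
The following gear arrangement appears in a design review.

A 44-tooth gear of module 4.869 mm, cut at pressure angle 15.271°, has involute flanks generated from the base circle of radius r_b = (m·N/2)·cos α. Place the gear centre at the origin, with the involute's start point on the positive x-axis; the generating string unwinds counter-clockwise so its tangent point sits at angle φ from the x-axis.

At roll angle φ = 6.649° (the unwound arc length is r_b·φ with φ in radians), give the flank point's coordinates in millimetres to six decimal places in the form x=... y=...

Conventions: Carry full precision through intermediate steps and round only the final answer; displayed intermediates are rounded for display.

x=104.029220 y=0.053758

class = single-mesh tooth geometry [base-circle involute, m = 4.869, 44T]
pitch radius r_p = m·N/2 = 4.869·44/2 = 107.118000
base radius r_b = r_p·cos α = 107.118000·cos 15.271° = 103.335755
roll angle φ = 6.649° = 0.11604694 rad
x = r_b·(cos φ + φ·sin φ) = 104.029220
y = r_b·(sin φ − φ·cos φ) = 0.053758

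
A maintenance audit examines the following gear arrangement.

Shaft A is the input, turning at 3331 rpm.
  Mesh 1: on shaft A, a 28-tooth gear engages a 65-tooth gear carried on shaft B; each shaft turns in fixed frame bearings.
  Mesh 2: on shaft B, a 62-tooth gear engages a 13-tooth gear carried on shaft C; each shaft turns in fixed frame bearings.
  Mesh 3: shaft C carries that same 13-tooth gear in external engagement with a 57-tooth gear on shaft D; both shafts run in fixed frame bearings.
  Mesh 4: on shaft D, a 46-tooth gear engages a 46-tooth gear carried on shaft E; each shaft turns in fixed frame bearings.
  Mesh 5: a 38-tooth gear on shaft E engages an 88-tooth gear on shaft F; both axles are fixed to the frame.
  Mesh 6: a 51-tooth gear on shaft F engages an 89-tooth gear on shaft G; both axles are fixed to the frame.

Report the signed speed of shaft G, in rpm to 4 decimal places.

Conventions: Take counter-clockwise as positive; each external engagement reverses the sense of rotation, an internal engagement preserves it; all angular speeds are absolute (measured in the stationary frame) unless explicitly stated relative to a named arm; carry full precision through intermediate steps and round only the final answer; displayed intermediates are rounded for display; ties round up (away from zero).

+386.2044 rpm

recognized (7 fixed axles, 6 meshes): fixed-axis compound train
mesh 1 [28T→65T]: ω = 3331.0000×28/65 = 1434.8923 rpm, sense flips to −
mesh 2 [62T→13T]: ω = 1434.8923×62/13 = 6843.3325 rpm, sense flips to +
mesh 3 [13T→57T]: ω = 6843.3325×13/57 = 1560.7601 rpm, sense flips to −
mesh 4 [46T→46T]: ω = 1560.7601×46/46 = 1560.7601 rpm, sense flips to +
mesh 5 [38T→88T]: ω = 1560.7601×38/88 = 673.9646 rpm, sense flips to −
mesh 6 [51T→89T]: ω = 673.9646×51/89 = 386.2044 rpm, sense flips to +
signed output speed = +386.2044 rpm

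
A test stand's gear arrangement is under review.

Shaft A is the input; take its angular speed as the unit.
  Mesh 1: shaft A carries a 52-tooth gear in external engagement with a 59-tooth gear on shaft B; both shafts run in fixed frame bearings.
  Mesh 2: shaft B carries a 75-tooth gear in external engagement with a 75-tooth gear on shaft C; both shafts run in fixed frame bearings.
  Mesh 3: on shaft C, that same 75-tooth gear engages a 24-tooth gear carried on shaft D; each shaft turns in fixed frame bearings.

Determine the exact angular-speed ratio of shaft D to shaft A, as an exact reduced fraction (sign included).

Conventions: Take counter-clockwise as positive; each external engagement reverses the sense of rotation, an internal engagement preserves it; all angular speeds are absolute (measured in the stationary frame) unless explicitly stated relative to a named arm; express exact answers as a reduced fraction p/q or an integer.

class = fixed-axis compound train [3 meshes; 3 ratios multiply, 3 sense flips]
mesh 1 [52T→59T]: running ratio 52/59, sense −
mesh 2 [75T→75T]: running ratio 52/59, sense +
mesh 3 [75T→24T]: running ratio 325/118, sense −
ω_out/ω_in = -325/118

-325/118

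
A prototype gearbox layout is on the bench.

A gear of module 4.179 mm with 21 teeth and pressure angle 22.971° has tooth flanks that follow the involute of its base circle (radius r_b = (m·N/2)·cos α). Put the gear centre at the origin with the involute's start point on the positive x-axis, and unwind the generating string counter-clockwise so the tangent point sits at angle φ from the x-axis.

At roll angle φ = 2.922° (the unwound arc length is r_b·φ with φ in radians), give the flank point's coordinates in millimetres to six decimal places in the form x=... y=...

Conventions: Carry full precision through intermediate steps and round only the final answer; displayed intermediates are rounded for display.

class = single-mesh tooth geometry [base-circle involute, m = 4.179, 21T]
pitch radius r_p = m·N/2 = 4.179·21/2 = 43.879500
base radius r_b = r_p·cos α = 43.879500·cos 22.971° = 40.399965
roll angle φ = 2.922° = 0.05099852 rad
x = r_b·(cos φ + φ·sin φ) = 40.452468
y = r_b·(sin φ − φ·cos φ) = 0.001786

x=40.452468 y=0.001786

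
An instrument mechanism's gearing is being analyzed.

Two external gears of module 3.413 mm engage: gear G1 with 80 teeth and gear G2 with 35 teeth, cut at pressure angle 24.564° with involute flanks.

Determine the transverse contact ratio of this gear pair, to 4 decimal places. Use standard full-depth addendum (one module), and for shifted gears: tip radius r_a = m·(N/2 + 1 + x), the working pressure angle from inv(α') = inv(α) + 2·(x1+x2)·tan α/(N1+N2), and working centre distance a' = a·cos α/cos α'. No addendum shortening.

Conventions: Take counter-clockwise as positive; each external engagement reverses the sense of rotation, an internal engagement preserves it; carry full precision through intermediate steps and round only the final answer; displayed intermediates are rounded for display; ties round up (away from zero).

1.5520

single-mesh involute tooth geometry (80T engaging 35T at module 3.413)
base radii: r_b1 = 124.164597, r_b2 = 54.322011
tip radii: r_a1 = 139.933000, r_a2 = 63.140500
no profile shift: α' = α, a' = a
action lengths: √(r_a1²−r_b1²) = 64.532142, √(r_a2²−r_b2²) = 32.184497
base pitch p_b = π·m·cos α = 9.751865
CR = (64.532142 + 32.184497 − 196.247500·sin 24.56400°)/9.751865 = 1.551981
contact ratio ≈ 1.5520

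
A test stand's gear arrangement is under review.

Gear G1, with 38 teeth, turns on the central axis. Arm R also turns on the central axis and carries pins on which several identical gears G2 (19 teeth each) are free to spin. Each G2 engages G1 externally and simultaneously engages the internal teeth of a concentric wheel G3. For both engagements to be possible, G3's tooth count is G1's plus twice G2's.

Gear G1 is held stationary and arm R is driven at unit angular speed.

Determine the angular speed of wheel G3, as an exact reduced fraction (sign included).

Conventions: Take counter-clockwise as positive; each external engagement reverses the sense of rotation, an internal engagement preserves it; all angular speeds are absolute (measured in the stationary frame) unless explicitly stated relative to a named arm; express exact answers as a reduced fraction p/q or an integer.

3/2

planetary set (38T centre, 19T on arm, 76T internal) — Willis relation
ring teeth: 38 + 2·19 = 76
38(ω_sun−ω_arm) = −76(ω_ring−ω_arm),  ω_sun = 0, ω_arm = 1
ω_ring = 1 − (38/76)(0−1) = 3/2
exact speed ratio = 3/2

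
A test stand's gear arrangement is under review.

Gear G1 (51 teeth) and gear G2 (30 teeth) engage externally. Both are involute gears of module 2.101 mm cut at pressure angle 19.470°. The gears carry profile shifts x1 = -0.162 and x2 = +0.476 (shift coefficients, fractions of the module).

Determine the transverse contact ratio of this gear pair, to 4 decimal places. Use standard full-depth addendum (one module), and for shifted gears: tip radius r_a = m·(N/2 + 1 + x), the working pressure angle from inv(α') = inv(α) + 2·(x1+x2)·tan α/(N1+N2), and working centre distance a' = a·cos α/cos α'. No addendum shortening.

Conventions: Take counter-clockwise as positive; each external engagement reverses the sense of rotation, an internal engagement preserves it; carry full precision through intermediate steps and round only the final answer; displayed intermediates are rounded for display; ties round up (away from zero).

recognized (one external pair, fixed centres): single-mesh tooth geometry, m = 2.101, N1 = 51, N2 = 30
base radii: r_b1 = 50.511846, r_b2 = 29.712851
tip radii: r_a1 = 55.336138, r_a2 = 34.616076
inv(α') = inv(19.470°) + 2·(-0.162+0.476)·tan α/(51+30) = 0.01645476  ⇒  α' = 20.64745°
a' = a·cos α / cos α' = 85.0905·cos 19.470°/cos 20.64745° = 85.731411
action lengths: √(r_a1²−r_b1²) = 22.597379, √(r_a2²−r_b2²) = 17.760046
base pitch p_b = π·m·cos α = 6.223045
CR = (22.597379 + 17.760046 − 85.731411·sin 20.64745°)/6.223045 = 1.627354
contact ratio ≈ 1.6274

1.6274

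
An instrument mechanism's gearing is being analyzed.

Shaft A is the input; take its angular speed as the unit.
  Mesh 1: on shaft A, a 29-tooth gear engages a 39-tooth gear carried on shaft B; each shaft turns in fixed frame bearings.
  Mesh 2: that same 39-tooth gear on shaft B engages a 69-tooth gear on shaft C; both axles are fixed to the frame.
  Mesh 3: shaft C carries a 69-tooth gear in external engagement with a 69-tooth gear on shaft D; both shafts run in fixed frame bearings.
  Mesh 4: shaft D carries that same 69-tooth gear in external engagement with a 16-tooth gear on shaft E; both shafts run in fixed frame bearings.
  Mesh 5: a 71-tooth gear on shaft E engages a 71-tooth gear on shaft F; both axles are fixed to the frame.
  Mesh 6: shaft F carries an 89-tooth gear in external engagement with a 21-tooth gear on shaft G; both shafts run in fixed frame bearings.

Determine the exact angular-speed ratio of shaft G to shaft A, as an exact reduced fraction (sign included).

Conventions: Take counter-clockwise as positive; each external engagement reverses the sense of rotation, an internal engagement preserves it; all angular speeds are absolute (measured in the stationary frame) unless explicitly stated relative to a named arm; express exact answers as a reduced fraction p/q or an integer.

2581/336

class = fixed-axis compound train [6 meshes; 6 ratios multiply, 6 sense flips]
mesh 1 [29T→39T]: running ratio 29/39, sense −
mesh 2 [39T→69T]: running ratio 29/69, sense +
mesh 3 [69T→69T]: running ratio 29/69, sense −
mesh 4 [69T→16T]: running ratio 29/16, sense +
mesh 5 [71T→71T]: running ratio 29/16, sense −
mesh 6 [89T→21T]: running ratio 2581/336, sense +
ω_out/ω_in = 2581/336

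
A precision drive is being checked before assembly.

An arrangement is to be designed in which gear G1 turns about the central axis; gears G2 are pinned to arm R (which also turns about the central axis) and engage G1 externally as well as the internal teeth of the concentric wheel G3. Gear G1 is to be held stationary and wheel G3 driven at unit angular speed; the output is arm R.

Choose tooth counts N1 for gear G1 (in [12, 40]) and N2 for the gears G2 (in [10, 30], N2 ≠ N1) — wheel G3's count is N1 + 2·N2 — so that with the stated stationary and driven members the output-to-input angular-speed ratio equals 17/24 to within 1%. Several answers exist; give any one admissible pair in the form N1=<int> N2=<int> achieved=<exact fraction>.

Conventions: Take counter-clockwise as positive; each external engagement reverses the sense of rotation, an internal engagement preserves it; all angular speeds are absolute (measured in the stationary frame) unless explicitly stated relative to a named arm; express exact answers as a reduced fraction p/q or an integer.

N1=14 N2=10 achieved=17/24

topology: planetary set — design target 17/24, arm = carrier (Willis)
Willis with ω_sun = 0: ω_arm/ω_ring = N3/(N1+N3); set equal to 17/24  ⇒  N3/N1 = (17/24)/(1 − 17/24) = 17/7
N3 = N1 + 2·N2  ⇒  N2/N1 = (N3/N1 − 1)/2 = (17/7 − 1)/2 = 5/7
smallest multiple with N1 ≥ 12 and N2 ≥ 10: k = 2  ⇒  N1 = 2·7 = 14, N2 = 2·5 = 10 (N1 ≤ 40, N2 ≤ 30, N2 ≠ N1 ✓), N3 = 14 + 2·10 = 34
check: N3/(N1+N3) with N1 = 14, N3 = 34 gives 17/24; |achieved − target| = 0 ≤ 17/2400 ✓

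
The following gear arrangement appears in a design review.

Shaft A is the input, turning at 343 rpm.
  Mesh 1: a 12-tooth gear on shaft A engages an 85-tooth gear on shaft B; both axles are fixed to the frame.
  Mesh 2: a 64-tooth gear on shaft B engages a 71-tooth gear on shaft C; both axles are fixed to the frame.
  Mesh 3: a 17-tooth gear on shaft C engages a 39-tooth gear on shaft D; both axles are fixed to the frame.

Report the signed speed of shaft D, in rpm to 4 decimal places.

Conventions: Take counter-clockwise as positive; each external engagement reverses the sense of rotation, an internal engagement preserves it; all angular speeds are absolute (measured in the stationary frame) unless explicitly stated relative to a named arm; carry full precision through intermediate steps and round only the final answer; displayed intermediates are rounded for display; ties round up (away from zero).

topology: fixed-axis compound train — 3 meshes, A→D
mesh 1 [12T→85T]: ω = 343.0000×12/85 = 48.4235 rpm, sense flips to −
mesh 2 [64T→71T]: ω = 48.4235×64/71 = 43.6494 rpm, sense flips to +
mesh 3 [17T→39T]: ω = 43.6494×17/39 = 19.0267 rpm, sense flips to −
signed output speed = -19.0267 rpm

-19.0267 rpm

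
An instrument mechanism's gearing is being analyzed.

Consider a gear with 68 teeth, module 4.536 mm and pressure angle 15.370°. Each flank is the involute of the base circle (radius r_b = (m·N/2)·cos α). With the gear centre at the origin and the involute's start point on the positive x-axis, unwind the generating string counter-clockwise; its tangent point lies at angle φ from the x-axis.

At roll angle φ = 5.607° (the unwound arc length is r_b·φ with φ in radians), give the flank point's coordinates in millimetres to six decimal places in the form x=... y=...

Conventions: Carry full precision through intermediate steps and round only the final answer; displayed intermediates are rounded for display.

x=149.418436 y=0.046411

topology: single-mesh involute geometry — m = 4.536, N = 68
pitch radius r_p = m·N/2 = 4.536·68/2 = 154.224000
base radius r_b = r_p·cos α = 154.224000·cos 15.370° = 148.708073
roll angle φ = 5.607° = 0.09786061 rad
x = r_b·(cos φ + φ·sin φ) = 149.418436
y = r_b·(sin φ − φ·cos φ) = 0.046411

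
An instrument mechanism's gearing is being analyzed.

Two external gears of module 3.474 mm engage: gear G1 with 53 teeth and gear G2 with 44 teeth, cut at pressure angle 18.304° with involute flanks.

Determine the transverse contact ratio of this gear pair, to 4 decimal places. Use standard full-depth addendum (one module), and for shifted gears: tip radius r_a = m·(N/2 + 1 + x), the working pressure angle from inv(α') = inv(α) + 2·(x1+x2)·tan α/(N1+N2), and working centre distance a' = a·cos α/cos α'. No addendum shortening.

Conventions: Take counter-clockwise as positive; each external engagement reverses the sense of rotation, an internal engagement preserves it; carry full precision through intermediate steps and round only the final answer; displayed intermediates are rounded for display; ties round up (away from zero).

1.8442

class = single-mesh tooth geometry [involute pair 53T × 44T, m = 3.474]
base radii: r_b1 = 87.403041, r_b2 = 72.561015
tip radii: r_a1 = 95.535000, r_a2 = 79.902000
no profile shift: α' = α, a' = a
action lengths: √(r_a1²−r_b1²) = 38.569998, √(r_a2²−r_b2²) = 33.454876
base pitch p_b = π·m·cos α = 10.361689
CR = (38.569998 + 33.454876 − 168.489000·sin 18.30400°)/10.361689 = 1.844239
contact ratio ≈ 1.8442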